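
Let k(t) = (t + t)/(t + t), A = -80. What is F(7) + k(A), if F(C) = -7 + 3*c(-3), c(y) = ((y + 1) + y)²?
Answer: 69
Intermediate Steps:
c(y) = (1 + 2*y)² (c(y) = ((1 + y) + y)² = (1 + 2*y)²)
F(C) = 68 (F(C) = -7 + 3*(1 + 2*(-3))² = -7 + 3*(1 - 6)² = -7 + 3*(-5)² = -7 + 3*25 = -7 + 75 = 68)
k(t) = 1 (k(t) = (2*t)/((2*t)) = (2*t)*(1/(2*t)) = 1)
F(7) + k(A) = 68 + 1 = 69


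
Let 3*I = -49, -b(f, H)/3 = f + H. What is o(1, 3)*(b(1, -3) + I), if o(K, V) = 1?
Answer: -31/3 ≈ -10.333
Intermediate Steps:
b(f, H) = -3*H - 3*f (b(f, H) = -3*(f + H) = -3*(H + f) = -3*H - 3*f)
I = -49/3 (I = (⅓)*(-49) = -49/3 ≈ -16.333)
o(1, 3)*(b(1, -3) + I) = 1*((-3*(-3) - 3*1) - 49/3) = 1*((9 - 3) - 49/3) = 1*(6 - 49/3) = 1*(-31/3) = -31/3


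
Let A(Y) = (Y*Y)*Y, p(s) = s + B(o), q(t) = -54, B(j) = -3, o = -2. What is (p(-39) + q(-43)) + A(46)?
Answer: 97240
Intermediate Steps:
p(s) = -3 + s (p(s) = s - 3 = -3 + s)
A(Y) = Y³ (A(Y) = Y²*Y = Y³)
(p(-39) + q(-43)) + A(46) = ((-3 - 39) - 54) + 46³ = (-42 - 54) + 97336 = -96 + 97336 = 97240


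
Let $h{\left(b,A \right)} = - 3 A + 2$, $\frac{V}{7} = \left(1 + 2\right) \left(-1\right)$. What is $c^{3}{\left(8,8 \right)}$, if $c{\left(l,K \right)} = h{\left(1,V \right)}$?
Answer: $274625$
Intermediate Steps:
$V = -21$ ($V = 7 \left(1 + 2\right) \left(-1\right) = 7 \cdot 3 \left(-1\right) = 7 \left(-3\right) = -21$)
$h{\left(b,A \right)} = 2 - 3 A$
$c{\left(l,K \right)} = 65$ ($c{\left(l,K \right)} = 2 - -63 = 2 + 63 = 65$)
$c^{3}{\left(8,8 \right)} = 65^{3} = 274625$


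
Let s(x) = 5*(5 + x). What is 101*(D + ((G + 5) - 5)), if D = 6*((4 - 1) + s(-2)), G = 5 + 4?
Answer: 11817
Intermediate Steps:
s(x) = 25 + 5*x
G = 9
D = 108 (D = 6*((4 - 1) + (25 + 5*(-2))) = 6*(3 + (25 - 10)) = 6*(3 + 15) = 6*18 = 108)
101*(D + ((G + 5) - 5)) = 101*(108 + ((9 + 5) - 5)) = 101*(108 + (14 - 5)) = 101*(108 + 9) = 101*117 = 11817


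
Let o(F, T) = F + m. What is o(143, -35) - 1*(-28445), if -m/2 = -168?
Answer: 28924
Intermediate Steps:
m = 336 (m = -2*(-168) = 336)
o(F, T) = 336 + F (o(F, T) = F + 336 = 336 + F)
o(143, -35) - 1*(-28445) = (336 + 143) - 1*(-28445) = 479 + 28445 = 28924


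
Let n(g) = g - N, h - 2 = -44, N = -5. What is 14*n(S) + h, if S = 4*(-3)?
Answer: -140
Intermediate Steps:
h = -42 (h = 2 - 44 = -42)
S = -12
n(g) = 5 + g (n(g) = g - 1*(-5) = g + 5 = 5 + g)
14*n(S) + h = 14*(5 - 12) - 42 = 14*(-7) - 42 = -98 - 42 = -140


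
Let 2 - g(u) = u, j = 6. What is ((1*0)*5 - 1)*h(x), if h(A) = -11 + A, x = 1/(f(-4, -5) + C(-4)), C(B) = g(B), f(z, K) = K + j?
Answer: 76/7 ≈ 10.857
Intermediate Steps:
g(u) = 2 - u
f(z, K) = 6 + K (f(z, K) = K + 6 = 6 + K)
C(B) = 2 - B
x = ⅐ (x = 1/((6 - 5) + (2 - 1*(-4))) = 1/(1 + (2 + 4)) = 1/(1 + 6) = 1/7 = ⅐ ≈ 0.14286)
((1*0)*5 - 1)*h(x) = ((1*0)*5 - 1)*(-11 + ⅐) = (0*5 - 1)*(-76/7) = (0 - 1)*(-76/7) = -1*(-76/7) = 76/7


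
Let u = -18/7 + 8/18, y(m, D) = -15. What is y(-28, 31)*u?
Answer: 670/21 ≈ 31.905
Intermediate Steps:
u = -134/63 (u = -18*1/7 + 8*(1/18) = -18/7 + 4/9 = -134/63 ≈ -2.1270)
y(-28, 31)*u = -15*(-134/63) = 670/21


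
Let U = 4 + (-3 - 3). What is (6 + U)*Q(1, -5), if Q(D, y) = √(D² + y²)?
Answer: 4*√26 ≈ 20.396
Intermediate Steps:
U = -2 (U = 4 - 6 = -2)
(6 + U)*Q(1, -5) = (6 - 2)*√(1² + (-5)²) = 4*√(1 + 25) = 4*√26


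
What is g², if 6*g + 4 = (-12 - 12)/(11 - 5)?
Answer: 16/9 ≈ 1.7778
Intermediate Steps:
g = -4/3 (g = -⅔ + ((-12 - 12)/(11 - 5))/6 = -⅔ + (-24/6)/6 = -⅔ + (-24*⅙)/6 = -⅔ + (⅙)*(-4) = -⅔ - ⅔ = -4/3 ≈ -1.3333)
g² = (-4/3)² = 16/9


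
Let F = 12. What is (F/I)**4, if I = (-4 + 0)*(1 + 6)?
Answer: 81/2401 ≈ 0.033736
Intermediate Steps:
I = -28 (I = -4*7 = -28)
(F/I)**4 = (12/(-28))**4 = (12*(-1/28))**4 = (-3/7)**4 = 81/2401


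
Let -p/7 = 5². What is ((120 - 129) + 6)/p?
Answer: 3/175 ≈ 0.017143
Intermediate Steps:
p = -175 (p = -7*5² = -7*25 = -175)
((120 - 129) + 6)/p = ((120 - 129) + 6)/(-175) = (-9 + 6)*(-1/175) = -3*(-1/175) = 3/175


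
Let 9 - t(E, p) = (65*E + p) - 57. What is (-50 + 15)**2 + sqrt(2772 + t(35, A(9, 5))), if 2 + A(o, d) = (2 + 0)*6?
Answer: 1225 + sqrt(553) ≈ 1248.5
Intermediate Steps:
A(o, d) = 10 (A(o, d) = -2 + (2 + 0)*6 = -2 + 2*6 = -2 + 12 = 10)
t(E, p) = 66 - p - 65*E (t(E, p) = 9 - ((65*E + p) - 57) = 9 - ((p + 65*E) - 57) = 9 - (-57 + p + 65*E) = 9 + (57 - p - 65*E) = 66 - p - 65*E)
(-50 + 15)**2 + sqrt(2772 + t(35, A(9, 5))) = (-50 + 15)**2 + sqrt(2772 + (66 - 1*10 - 65*35)) = (-35)**2 + sqrt(2772 + (66 - 10 - 2275)) = 1225 + sqrt(2772 - 2219) = 1225 + sqrt(553)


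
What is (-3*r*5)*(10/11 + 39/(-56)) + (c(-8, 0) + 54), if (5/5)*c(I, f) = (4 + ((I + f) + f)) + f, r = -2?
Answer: 17365/308 ≈ 56.380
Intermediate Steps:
c(I, f) = 4 + I + 3*f (c(I, f) = (4 + ((I + f) + f)) + f = (4 + (I + 2*f)) + f = (4 + I + 2*f) + f = 4 + I + 3*f)
(-3*r*5)*(10/11 + 39/(-56)) + (c(-8, 0) + 54) = (-3*(-2)*5)*(10/11 + 39/(-56)) + ((4 - 8 + 3*0) + 54) = (6*5)*(10*(1/11) + 39*(-1/56)) + ((4 - 8 + 0) + 54) = 30*(10/11 - 39/56) + (-4 + 54) = 30*(131/616) + 50 = 1965/308 + 50 = 17365/308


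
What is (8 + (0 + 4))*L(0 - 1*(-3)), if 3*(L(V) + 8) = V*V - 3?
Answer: -72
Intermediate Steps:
L(V) = -9 + V**2/3 (L(V) = -8 + (V*V - 3)/3 = -8 + (V**2 - 3)/3 = -8 + (-3 + V**2)/3 = -8 + (-1 + V**2/3) = -9 + V**2/3)
(8 + (0 + 4))*L(0 - 1*(-3)) = (8 + (0 + 4))*(-9 + (0 - 1*(-3))**2/3) = (8 + 4)*(-9 + (0 + 3)**2/3) = 12*(-9 + (1/3)*3**2) = 12*(-9 + (1/3)*9) = 12*(-9 + 3) = 12*(-6) = -72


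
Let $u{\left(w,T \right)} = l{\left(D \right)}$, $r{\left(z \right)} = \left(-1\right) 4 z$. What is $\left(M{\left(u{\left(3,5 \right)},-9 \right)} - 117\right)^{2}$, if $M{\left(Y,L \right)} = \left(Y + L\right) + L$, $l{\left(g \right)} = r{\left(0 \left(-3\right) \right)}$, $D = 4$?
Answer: $18225$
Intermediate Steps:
$r{\left(z \right)} = - 4 z$
$l{\left(g \right)} = 0$ ($l{\left(g \right)} = - 4 \cdot 0 \left(-3\right) = \left(-4\right) 0 = 0$)
$u{\left(w,T \right)} = 0$
$M{\left(Y,L \right)} = Y + 2 L$ ($M{\left(Y,L \right)} = \left(L + Y\right) + L = Y + 2 L$)
$\left(M{\left(u{\left(3,5 \right)},-9 \right)} - 117\right)^{2} = \left(\left(0 + 2 \left(-9\right)\right) - 117\right)^{2} = \left(\left(0 - 18\right) - 117\right)^{2} = \left(-18 - 117\right)^{2} = \left(-135\right)^{2} = 18225$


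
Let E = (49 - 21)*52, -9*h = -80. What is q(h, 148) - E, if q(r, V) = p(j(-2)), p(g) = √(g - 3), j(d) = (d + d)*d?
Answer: -1456 + √5 ≈ -1453.8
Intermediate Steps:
h = 80/9 (h = -⅑*(-80) = 80/9 ≈ 8.8889)
j(d) = 2*d² (j(d) = (2*d)*d = 2*d²)
p(g) = √(-3 + g)
q(r, V) = √5 (q(r, V) = √(-3 + 2*(-2)²) = √(-3 + 2*4) = √(-3 + 8) = √5)
E = 1456 (E = 28*52 = 1456)
q(h, 148) - E = √5 - 1*1456 = √5 - 1456 = -1456 + √5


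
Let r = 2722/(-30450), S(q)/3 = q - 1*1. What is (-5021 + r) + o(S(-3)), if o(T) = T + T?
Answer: -76811486/15225 ≈ -5045.1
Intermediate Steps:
S(q) = -3 + 3*q (S(q) = 3*(q - 1*1) = 3*(q - 1) = 3*(-1 + q) = -3 + 3*q)
r = -1361/15225 (r = 2722*(-1/30450) = -1361/15225 ≈ -0.089392)
o(T) = 2*T
(-5021 + r) + o(S(-3)) = (-5021 - 1361/15225) + 2*(-3 + 3*(-3)) = -76446086/15225 + 2*(-3 - 9) = -76446086/15225 + 2*(-12) = -76446086/15225 - 24 = -76811486/15225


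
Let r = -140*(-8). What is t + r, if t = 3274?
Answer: 4394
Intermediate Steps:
r = 1120
t + r = 3274 + 1120 = 4394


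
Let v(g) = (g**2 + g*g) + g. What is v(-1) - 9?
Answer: -8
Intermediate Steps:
v(g) = g + 2*g**2 (v(g) = (g**2 + g**2) + g = 2*g**2 + g = g + 2*g**2)
v(-1) - 9 = -(1 + 2*(-1)) - 9 = -(1 - 2) - 9 = -1*(-1) - 9 = 1 - 9 = -8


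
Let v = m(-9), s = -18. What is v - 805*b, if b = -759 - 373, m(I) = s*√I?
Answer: 911260 - 54*I ≈ 9.1126e+5 - 54.0*I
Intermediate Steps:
m(I) = -18*√I
b = -1132
v = -54*I ≈ -54.0*I
v - 805*b = -54*I - 805*(-1132) = -54*I + 911260 = 911260 - 54*I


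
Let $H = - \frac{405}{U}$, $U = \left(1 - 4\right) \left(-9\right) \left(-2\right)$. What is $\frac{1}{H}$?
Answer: $\frac{2}{15} \approx 0.13333$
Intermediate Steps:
$U = -54$ ($U = \left(1 - 4\right) \left(-9\right) \left(-2\right) = \left(-3\right) \left(-9\right) \left(-2\right) = 27 \left(-2\right) = -54$)
$H = \frac{15}{2}$ ($H = - \frac{405}{-54} = \left(-405\right) \left(- \frac{1}{54}\right) = \frac{15}{2} \approx 7.5$)
$\frac{1}{H} = \frac{1}{\frac{15}{2}} = \frac{2}{15}$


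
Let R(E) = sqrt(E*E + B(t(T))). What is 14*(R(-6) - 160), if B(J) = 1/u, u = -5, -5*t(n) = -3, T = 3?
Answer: -2240 + 14*sqrt(895)/5 ≈ -2156.2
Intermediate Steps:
t(n) = 3/5 (t(n) = -1/5*(-3) = 3/5)
B(J) = -1/5 (B(J) = 1/(-5) = -1/5)
R(E) = sqrt(-1/5 + E**2) (R(E) = sqrt(E*E - 1/5) = sqrt(E**2 - 1/5) = sqrt(-1/5 + E**2))
14*(R(-6) - 160) = 14*(sqrt(-5 + 25*(-6)**2)/5 - 160) = 14*(sqrt(-5 + 25*36)/5 - 160) = 14*(sqrt(-5 + 900)/5 - 160) = 14*(sqrt(895)/5 - 160) = 14*(-160 + sqrt(895)/5) = -2240 + 14*sqrt(895)/5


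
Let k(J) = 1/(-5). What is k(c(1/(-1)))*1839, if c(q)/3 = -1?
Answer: -1839/5 ≈ -367.80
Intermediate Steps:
c(q) = -3 (c(q) = 3*(-1) = -3)
k(J) = -⅕
k(c(1/(-1)))*1839 = -⅕*1839 = -1839/5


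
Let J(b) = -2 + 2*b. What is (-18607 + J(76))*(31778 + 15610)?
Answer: -874640316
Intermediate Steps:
(-18607 + J(76))*(31778 + 15610) = (-18607 + (-2 + 2*76))*(31778 + 15610) = (-18607 + (-2 + 152))*47388 = (-18607 + 150)*47388 = -18457*47388 = -874640316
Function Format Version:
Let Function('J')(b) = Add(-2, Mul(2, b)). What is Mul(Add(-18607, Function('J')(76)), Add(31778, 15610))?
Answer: -874640316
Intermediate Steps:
Mul(Add(-18607, Function('J')(76)), Add(31778, 15610)) = Mul(Add(-18607, Add(-2, Mul(2, 76))), Add(31778, 15610)) = Mul(Add(-18607, Add(-2, 152)), 47388) = Mul(Add(-18607, 150), 47388) = Mul(-18457, 47388) = -874640316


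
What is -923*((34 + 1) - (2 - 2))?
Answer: -32305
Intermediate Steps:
-923*((34 + 1) - (2 - 2)) = -923*(35 - 1*0) = -923*(35 + 0) = -923*35 = -32305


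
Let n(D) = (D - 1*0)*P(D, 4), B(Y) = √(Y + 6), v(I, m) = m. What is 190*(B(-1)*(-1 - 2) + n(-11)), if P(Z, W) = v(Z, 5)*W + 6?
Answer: -54340 - 570*√5 ≈ -55615.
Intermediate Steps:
B(Y) = √(6 + Y)
P(Z, W) = 6 + 5*W (P(Z, W) = 5*W + 6 = 6 + 5*W)
n(D) = 26*D (n(D) = (D - 1*0)*(6 + 5*4) = (D + 0)*(6 + 20) = D*26 = 26*D)
190*(B(-1)*(-1 - 2) + n(-11)) = 190*(√(6 - 1)*(-1 - 2) + 26*(-11)) = 190*(√5*(-3) - 286) = 190*(-3*√5 - 286) = 190*(-286 - 3*√5) = -54340 - 570*√5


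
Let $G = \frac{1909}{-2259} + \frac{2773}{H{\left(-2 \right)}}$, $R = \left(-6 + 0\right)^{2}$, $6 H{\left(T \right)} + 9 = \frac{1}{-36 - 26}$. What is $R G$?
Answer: $- \frac{9325408540}{140309} \approx -66463.0$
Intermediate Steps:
$H{\left(T \right)} = - \frac{559}{372}$ ($H{\left(T \right)} = - \frac{3}{2} + \frac{1}{6 \left(-36 - 26\right)} = - \frac{3}{2} + \frac{1}{6 \left(-62\right)} = - \frac{3}{2} + \frac{1}{6} \left(- \frac{1}{62}\right) = - \frac{3}{2} - \frac{1}{372} = - \frac{559}{372}$)
$R = 36$ ($R = \left(-6\right)^{2} = 36$)
$G = - \frac{2331352135}{1262781}$ ($G = \frac{1909}{-2259} + \frac{2773}{- \frac{559}{372}} = 1909 \left(- \frac{1}{2259}\right) + 2773 \left(- \frac{372}{559}\right) = - \frac{1909}{2259} - \frac{1031556}{559} = - \frac{2331352135}{1262781} \approx -1846.2$)
$R G = 36 \left(- \frac{2331352135}{1262781}\right) = - \frac{9325408540}{140309}$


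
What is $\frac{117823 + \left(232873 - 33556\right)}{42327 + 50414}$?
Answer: $\frac{317140}{92741} \approx 3.4196$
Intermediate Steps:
$\frac{117823 + \left(232873 - 33556\right)}{42327 + 50414} = \frac{117823 + \left(232873 - 33556\right)}{92741} = \left(117823 + 199317\right) \frac{1}{92741} = 317140 \cdot \frac{1}{92741} = \frac{317140}{92741}$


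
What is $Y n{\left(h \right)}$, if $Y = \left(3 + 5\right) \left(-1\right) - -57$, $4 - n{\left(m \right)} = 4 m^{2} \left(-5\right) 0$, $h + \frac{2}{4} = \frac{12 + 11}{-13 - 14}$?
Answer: $196$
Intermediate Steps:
$h = - \frac{73}{54}$ ($h = - \frac{1}{2} + \frac{12 + 11}{-13 - 14} = - \frac{1}{2} + \frac{23}{-27} = - \frac{1}{2} + 23 \left(- \frac{1}{27}\right) = - \frac{1}{2} - \frac{23}{27} = - \frac{73}{54} \approx -1.3519$)
$n{\left(m \right)} = 4$ ($n{\left(m \right)} = 4 - 4 m^{2} \left(-5\right) 0 = 4 - - 20 m^{2} \cdot 0 = 4 - 0 = 4 + 0 = 4$)
$Y = 49$ ($Y = 8 \left(-1\right) + 57 = -8 + 57 = 49$)
$Y n{\left(h \right)} = 49 \cdot 4 = 196$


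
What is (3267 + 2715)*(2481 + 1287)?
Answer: 22540176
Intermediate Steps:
(3267 + 2715)*(2481 + 1287) = 5982*3768 = 22540176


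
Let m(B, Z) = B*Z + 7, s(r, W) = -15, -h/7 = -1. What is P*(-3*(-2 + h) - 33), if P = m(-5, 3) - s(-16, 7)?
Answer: -336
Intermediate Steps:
h = 7 (h = -7*(-1) = 7)
m(B, Z) = 7 + B*Z
P = 7 (P = (7 - 5*3) - 1*(-15) = (7 - 15) + 15 = -8 + 15 = 7)
P*(-3*(-2 + h) - 33) = 7*(-3*(-2 + 7) - 33) = 7*(-3*5 - 33) = 7*(-15 - 33) = 7*(-48) = -336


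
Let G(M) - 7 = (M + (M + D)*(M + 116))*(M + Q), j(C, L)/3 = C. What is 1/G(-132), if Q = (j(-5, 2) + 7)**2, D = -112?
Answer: -1/256489 ≈ -3.8988e-6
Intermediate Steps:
j(C, L) = 3*C
Q = 64 (Q = (3*(-5) + 7)**2 = (-15 + 7)**2 = (-8)**2 = 64)
G(M) = 7 + (64 + M)*(M + (-112 + M)*(116 + M)) (G(M) = 7 + (M + (M - 112)*(M + 116))*(M + 64) = 7 + (M + (-112 + M)*(116 + M))*(64 + M) = 7 + (64 + M)*(M + (-112 + M)*(116 + M)))
1/G(-132) = 1/(-831481 + (-132)**3 - 12672*(-132) + 69*(-132)**2) = 1/(-831481 - 2299968 + 1672704 + 69*17424) = 1/(-831481 - 2299968 + 1672704 + 1202256) = 1/(-256489) = -1/256489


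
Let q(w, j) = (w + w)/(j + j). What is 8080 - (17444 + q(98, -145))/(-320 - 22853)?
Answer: 27152016082/3360085 ≈ 8080.8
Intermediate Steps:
q(w, j) = w/j (q(w, j) = (2*w)/((2*j)) = (2*w)*(1/(2*j)) = w/j)
8080 - (17444 + q(98, -145))/(-320 - 22853) = 8080 - (17444 + 98/(-145))/(-320 - 22853) = 8080 - (17444 + 98*(-1/145))/(-23173) = 8080 - (17444 - 98/145)*(-1)/23173 = 8080 - 2529282*(-1)/(145*23173) = 8080 - 1*(-2529282/3360085) = 8080 + 2529282/3360085 = 27152016082/3360085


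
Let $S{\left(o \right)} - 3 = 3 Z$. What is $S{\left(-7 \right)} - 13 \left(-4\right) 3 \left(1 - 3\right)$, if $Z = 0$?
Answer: $-309$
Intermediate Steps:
$S{\left(o \right)} = 3$ ($S{\left(o \right)} = 3 + 3 \cdot 0 = 3 + 0 = 3$)
$S{\left(-7 \right)} - 13 \left(-4\right) 3 \left(1 - 3\right) = 3 - 13 \left(-4\right) 3 \left(1 - 3\right) = 3 - 13 \left(\left(-12\right) \left(-2\right)\right) = 3 - 312 = -309$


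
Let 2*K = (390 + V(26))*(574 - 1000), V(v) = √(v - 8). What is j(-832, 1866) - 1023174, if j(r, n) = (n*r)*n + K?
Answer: -2898093636 - 639*√2 ≈ -2.8981e+9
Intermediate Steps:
V(v) = √(-8 + v)
K = -83070 - 639*√2 (K = ((390 + √(-8 + 26))*(574 - 1000))/2 = ((390 + √18)*(-426))/2 = ((390 + 3*√2)*(-426))/2 = (-166140 - 1278*√2)/2 = -83070 - 639*√2 ≈ -83974.)
j(r, n) = -83070 - 639*√2 + r*n² (j(r, n) = (n*r)*n + (-83070 - 639*√2) = r*n² + (-83070 - 639*√2) = -83070 - 639*√2 + r*n²)
j(-832, 1866) - 1023174 = (-83070 - 639*√2 - 832*1866²) - 1023174 = (-83070 - 639*√2 - 832*3481956) - 1023174 = (-83070 - 639*√2 - 2896987392) - 1023174 = (-2897070462 - 639*√2) - 1023174 = -2898093636 - 639*√2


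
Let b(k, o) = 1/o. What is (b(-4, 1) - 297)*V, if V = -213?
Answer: 63048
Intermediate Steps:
(b(-4, 1) - 297)*V = (1/1 - 297)*(-213) = (1 - 297)*(-213) = -296*(-213) = 63048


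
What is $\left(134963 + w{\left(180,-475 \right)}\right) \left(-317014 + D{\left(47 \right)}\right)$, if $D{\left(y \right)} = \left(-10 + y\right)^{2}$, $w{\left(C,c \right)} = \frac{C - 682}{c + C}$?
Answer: $- \frac{2513455062723}{59} \approx -4.2601 \cdot 10^{10}$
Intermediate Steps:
$w{\left(C,c \right)} = \frac{-682 + C}{C + c}$
$\left(134963 + w{\left(180,-475 \right)}\right) \left(-317014 + D{\left(47 \right)}\right) = \left(134963 + \frac{-682 + 180}{180 - 475}\right) \left(-317014 + \left(-10 + 47\right)^{2}\right) = \left(134963 + \frac{1}{-295} \left(-502\right)\right) \left(-317014 + 37^{2}\right) = \left(134963 - - \frac{502}{295}\right) \left(-317014 + 1369\right) = \left(134963 + \frac{502}{295}\right) \left(-315645\right) = \frac{39814587}{295} \left(-315645\right) = - \frac{2513455062723}{59}$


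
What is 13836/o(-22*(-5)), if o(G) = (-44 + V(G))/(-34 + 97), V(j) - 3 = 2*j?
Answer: 871668/179 ≈ 4869.7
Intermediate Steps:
V(j) = 3 + 2*j
o(G) = -41/63 + 2*G/63 (o(G) = (-44 + (3 + 2*G))/(-34 + 97) = (-41 + 2*G)/63 = (-41 + 2*G)*(1/63) = -41/63 + 2*G/63)
13836/o(-22*(-5)) = 13836/(-41/63 + 2*(-22*(-5))/63) = 13836/(-41/63 + (2/63)*110) = 13836/(-41/63 + 220/63) = 13836/(179/63) = 13836*(63/179) = 871668/179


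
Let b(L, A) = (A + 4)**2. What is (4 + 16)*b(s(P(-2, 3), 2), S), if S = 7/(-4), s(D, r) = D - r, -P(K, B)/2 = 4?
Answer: 405/4 ≈ 101.25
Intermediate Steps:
P(K, B) = -8 (P(K, B) = -2*4 = -8)
S = -7/4 (S = 7*(-1/4) = -7/4 ≈ -1.7500)
b(L, A) = (4 + A)**2
(4 + 16)*b(s(P(-2, 3), 2), S) = (4 + 16)*(4 - 7/4)**2 = 20*(9/4)**2 = 20*(81/16) = 405/4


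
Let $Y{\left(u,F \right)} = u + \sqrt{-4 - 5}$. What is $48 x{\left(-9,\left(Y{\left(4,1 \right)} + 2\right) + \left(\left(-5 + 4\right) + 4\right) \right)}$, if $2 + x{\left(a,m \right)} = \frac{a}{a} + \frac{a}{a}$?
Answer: $0$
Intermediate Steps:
$Y{\left(u,F \right)} = u + 3 i$ ($Y{\left(u,F \right)} = u + \sqrt{-9} = u + 3 i$)
$x{\left(a,m \right)} = 0$ ($x{\left(a,m \right)} = -2 + \left(\frac{a}{a} + \frac{a}{a}\right) = -2 + \left(1 + 1\right) = -2 + 2 = 0$)
$48 x{\left(-9,\left(Y{\left(4,1 \right)} + 2\right) + \left(\left(-5 + 4\right) + 4\right) \right)} = 48 \cdot 0 = 0$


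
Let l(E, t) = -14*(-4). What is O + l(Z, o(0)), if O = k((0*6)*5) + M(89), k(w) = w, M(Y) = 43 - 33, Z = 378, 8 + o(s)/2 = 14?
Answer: 66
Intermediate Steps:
o(s) = 12 (o(s) = -16 + 2*14 = -16 + 28 = 12)
M(Y) = 10
l(E, t) = 56
O = 10 (O = (0*6)*5 + 10 = 0*5 + 10 = 0 + 10 = 10)
O + l(Z, o(0)) = 10 + 56 = 66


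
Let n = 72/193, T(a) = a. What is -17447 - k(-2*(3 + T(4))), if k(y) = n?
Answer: -3367343/193 ≈ -17447.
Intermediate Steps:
n = 72/193 (n = 72*(1/193) = 72/193 ≈ 0.37306)
k(y) = 72/193
-17447 - k(-2*(3 + T(4))) = -17447 - 1*72/193 = -17447 - 72/193 = -3367343/193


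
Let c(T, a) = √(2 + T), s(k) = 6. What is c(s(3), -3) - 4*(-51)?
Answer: 204 + 2*√2 ≈ 206.83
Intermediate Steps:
c(s(3), -3) - 4*(-51) = √(2 + 6) - 4*(-51) = √8 + 204 = 2*√2 + 204 = 204 + 2*√2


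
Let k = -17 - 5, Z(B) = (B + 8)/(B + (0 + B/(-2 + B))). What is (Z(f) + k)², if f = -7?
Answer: 1540081/3136 ≈ 491.10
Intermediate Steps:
Z(B) = (8 + B)/(B + B/(-2 + B)) (Z(B) = (8 + B)/(B + (0 + B/(-2 + B))) = (8 + B)/(B + B/(-2 + B)))
k = -22
(Z(f) + k)² = ((-16 + (-7)² + 6*(-7))/((-7)*(-1 - 7)) - 22)² = (-⅐*(-16 + 49 - 42)/(-8) - 22)² = (-⅐*(-⅛)*(-9) - 22)² = (-9/56 - 22)² = (-1241/56)² = 1540081/3136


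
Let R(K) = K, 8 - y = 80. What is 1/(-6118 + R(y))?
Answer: -1/6190 ≈ -0.00016155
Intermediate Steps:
y = -72 (y = 8 - 1*80 = 8 - 80 = -72)
1/(-6118 + R(y)) = 1/(-6118 - 72) = 1/(-6190) = -1/6190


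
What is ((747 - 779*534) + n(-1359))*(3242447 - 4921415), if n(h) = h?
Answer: 699454710864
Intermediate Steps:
((747 - 779*534) + n(-1359))*(3242447 - 4921415) = ((747 - 779*534) - 1359)*(3242447 - 4921415) = ((747 - 415986) - 1359)*(-1678968) = (-415239 - 1359)*(-1678968) = -416598*(-1678968) = 699454710864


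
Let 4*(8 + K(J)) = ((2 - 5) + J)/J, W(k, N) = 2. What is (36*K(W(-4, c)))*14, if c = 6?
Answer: -4095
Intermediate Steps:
K(J) = -8 + (-3 + J)/(4*J) (K(J) = -8 + (((2 - 5) + J)/J)/4 = -8 + ((-3 + J)/J)/4 = -8 + (-3 + J)/(4*J))
(36*K(W(-4, c)))*14 = (36*((¼)*(-3 - 31*2)/2))*14 = (36*((¼)*(½)*(-3 - 62)))*14 = (36*((¼)*(½)*(-65)))*14 = (36*(-65/8))*14 = -585/2*14 = -4095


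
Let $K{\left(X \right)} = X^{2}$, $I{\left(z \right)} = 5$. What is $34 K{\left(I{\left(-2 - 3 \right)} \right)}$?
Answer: $850$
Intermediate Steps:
$34 K{\left(I{\left(-2 - 3 \right)} \right)} = 34 \cdot 5^{2} = 34 \cdot 25 = 850$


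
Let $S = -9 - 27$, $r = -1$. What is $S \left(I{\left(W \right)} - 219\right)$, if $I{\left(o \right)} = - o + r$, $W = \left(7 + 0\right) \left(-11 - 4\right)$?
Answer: $4140$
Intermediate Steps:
$S = -36$ ($S = -9 - 27 = -36$)
$W = -105$ ($W = 7 \left(-15\right) = -105$)
$I{\left(o \right)} = -1 - o$ ($I{\left(o \right)} = - o - 1 = -1 - o$)
$S \left(I{\left(W \right)} - 219\right) = - 36 \left(\left(-1 - -105\right) - 219\right) = - 36 \left(\left(-1 + 105\right) - 219\right) = - 36 \left(104 - 219\right) = \left(-36\right) \left(-115\right) = 4140$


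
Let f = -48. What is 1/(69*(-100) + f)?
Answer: -1/6948 ≈ -0.00014393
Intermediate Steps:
1/(69*(-100) + f) = 1/(69*(-100) - 48) = 1/(-6900 - 48) = 1/(-6948) = -1/6948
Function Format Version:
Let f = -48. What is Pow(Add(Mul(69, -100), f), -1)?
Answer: Rational(-1, 6948) ≈ -0.00014393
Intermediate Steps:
Pow(Add(Mul(69, -100), f), -1) = Pow(Add(Mul(69, -100), -48), -1) = Pow(Add(-6900, -48), -1) = Pow(-6948, -1) = Rational(-1, 6948)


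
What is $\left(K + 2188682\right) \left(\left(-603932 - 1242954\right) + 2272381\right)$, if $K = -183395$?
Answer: $853239592065$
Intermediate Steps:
$\left(K + 2188682\right) \left(\left(-603932 - 1242954\right) + 2272381\right) = \left(-183395 + 2188682\right) \left(\left(-603932 - 1242954\right) + 2272381\right) = 2005287 \left(-1846886 + 2272381\right) = 2005287 \cdot 425495 = 853239592065$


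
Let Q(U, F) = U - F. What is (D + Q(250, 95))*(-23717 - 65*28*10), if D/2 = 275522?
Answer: -23104608483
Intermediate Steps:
D = 551044 (D = 2*275522 = 551044)
(D + Q(250, 95))*(-23717 - 65*28*10) = (551044 + (250 - 1*95))*(-23717 - 65*28*10) = (551044 + (250 - 95))*(-23717 - 1820*10) = (551044 + 155)*(-23717 - 18200) = 551199*(-41917) = -23104608483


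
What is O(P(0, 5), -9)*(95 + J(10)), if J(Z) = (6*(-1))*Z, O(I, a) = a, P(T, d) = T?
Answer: -315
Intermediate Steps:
J(Z) = -6*Z
O(P(0, 5), -9)*(95 + J(10)) = -9*(95 - 6*10) = -9*(95 - 60) = -9*35 = -315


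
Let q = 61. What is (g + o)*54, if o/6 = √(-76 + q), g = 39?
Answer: 2106 + 324*I*√15 ≈ 2106.0 + 1254.8*I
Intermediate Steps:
o = 6*I*√15 (o = 6*√(-76 + 61) = 6*√(-15) = 6*(I*√15) = 6*I*√15 ≈ 23.238*I)
(g + o)*54 = (39 + 6*I*√15)*54 = 2106 + 324*I*√15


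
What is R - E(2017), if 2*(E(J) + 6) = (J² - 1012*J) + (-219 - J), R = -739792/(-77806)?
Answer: -78771494019/77806 ≈ -1.0124e+6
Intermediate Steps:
R = 369896/38903 (R = -739792*(-1/77806) = 369896/38903 ≈ 9.5082)
E(J) = -231/2 + J²/2 - 1013*J/2 (E(J) = -6 + ((J² - 1012*J) + (-219 - J))/2 = -6 + (-219 + J² - 1013*J)/2 = -6 + (-219/2 + J²/2 - 1013*J/2) = -231/2 + J²/2 - 1013*J/2)
R - E(2017) = 369896/38903 - (-231/2 + (½)*2017² - 1013/2*2017) = 369896/38903 - (-231/2 + (½)*4068289 - 2043221/2) = 369896/38903 - (-231/2 + 4068289/2 - 2043221/2) = 369896/38903 - 1*2024837/2 = 369896/38903 - 2024837/2 = -78771494019/77806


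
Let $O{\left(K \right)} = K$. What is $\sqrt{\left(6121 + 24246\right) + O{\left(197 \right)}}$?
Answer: $6 \sqrt{849} \approx 174.83$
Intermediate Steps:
$\sqrt{\left(6121 + 24246\right) + O{\left(197 \right)}} = \sqrt{\left(6121 + 24246\right) + 197} = \sqrt{30367 + 197} = \sqrt{30564} = 6 \sqrt{849}$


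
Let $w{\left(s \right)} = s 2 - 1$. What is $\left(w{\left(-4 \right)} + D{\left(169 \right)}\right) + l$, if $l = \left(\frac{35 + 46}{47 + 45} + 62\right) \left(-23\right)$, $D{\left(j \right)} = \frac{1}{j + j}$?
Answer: $- \frac{983747}{676} \approx -1455.2$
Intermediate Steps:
$w{\left(s \right)} = -1 + 2 s$ ($w{\left(s \right)} = 2 s - 1 = -1 + 2 s$)
$D{\left(j \right)} = \frac{1}{2 j}$
$l = - \frac{5785}{4}$ ($l = \left(\frac{81}{92} + 62\right) \left(-23\right) = \frac{5785}{92} \left(-23\right) = - \frac{5785}{4} \approx -1446.3$)
$\left(w{\left(-4 \right)} + D{\left(169 \right)}\right) + l = \left(\left(-1 + 2 \left(-4\right)\right) + \frac{1}{2 \cdot 169}\right) - \frac{5785}{4} = \left(\left(-1 - 8\right) + \frac{1}{2} \cdot \frac{1}{169}\right) - \frac{5785}{4} = \left(-9 + \frac{1}{338}\right) - \frac{5785}{4} = - \frac{3041}{338} - \frac{5785}{4} = - \frac{983747}{676}$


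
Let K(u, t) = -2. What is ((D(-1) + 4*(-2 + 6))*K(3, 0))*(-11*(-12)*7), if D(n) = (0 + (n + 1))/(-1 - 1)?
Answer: -29568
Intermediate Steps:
D(n) = -½ - n/2 (D(n) = (0 + (1 + n))/(-2) = (1 + n)*(-½) = -½ - n/2)
((D(-1) + 4*(-2 + 6))*K(3, 0))*(-11*(-12)*7) = (((-½ - ½*(-1)) + 4*(-2 + 6))*(-2))*(-11*(-12)*7) = (((-½ + ½) + 4*4)*(-2))*(132*7) = ((0 + 16)*(-2))*924 = (16*(-2))*924 = -32*924 = -29568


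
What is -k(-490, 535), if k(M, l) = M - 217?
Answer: 707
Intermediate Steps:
k(M, l) = -217 + M
-k(-490, 535) = -(-217 - 490) = -1*(-707) = 707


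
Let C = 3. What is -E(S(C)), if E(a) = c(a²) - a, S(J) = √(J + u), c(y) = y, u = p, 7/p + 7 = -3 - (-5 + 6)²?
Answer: -26/11 + √286/11 ≈ -0.82622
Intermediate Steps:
p = -7/11 (p = 7/(-7 + (-3 - (-5 + 6)²)) = 7/(-7 + (-3 - 1*1²)) = 7/(-7 + (-3 - 1*1)) = 7/(-7 + (-3 - 1)) = 7/(-7 - 4) = 7/(-11) = 7*(-1/11) = -7/11 ≈ -0.63636)
u = -7/11 ≈ -0.63636
S(J) = √(-7/11 + J) (S(J) = √(J - 7/11) = √(-7/11 + J))
E(a) = a² - a
-E(S(C)) = -√(-77 + 121*3)/11*(-1 + √(-77 + 121*3)/11) = -√(-77 + 363)/11*(-1 + √(-77 + 363)/11) = -√286/11*(-1 + √286/11) = -√286*(-1 + √286/11)/11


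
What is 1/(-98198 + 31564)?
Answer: -1/66634 ≈ -1.5007e-5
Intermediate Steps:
1/(-98198 + 31564) = 1/(-66634) = -1/66634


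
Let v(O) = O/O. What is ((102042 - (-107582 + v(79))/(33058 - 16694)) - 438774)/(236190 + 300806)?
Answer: -5510174867/8787402544 ≈ -0.62705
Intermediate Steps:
v(O) = 1
((102042 - (-107582 + v(79))/(33058 - 16694)) - 438774)/(236190 + 300806) = ((102042 - (-107582 + 1)/(33058 - 16694)) - 438774)/(236190 + 300806) = ((102042 - (-107581)/16364) - 438774)/536996 = ((102042 - (-107581)/16364) - 438774)*(1/536996) = ((102042 - 1*(-107581/16364)) - 438774)*(1/536996) = ((102042 + 107581/16364) - 438774)*(1/536996) = (1669922869/16364 - 438774)*(1/536996) = -5510174867/16364*1/536996 = -5510174867/8787402544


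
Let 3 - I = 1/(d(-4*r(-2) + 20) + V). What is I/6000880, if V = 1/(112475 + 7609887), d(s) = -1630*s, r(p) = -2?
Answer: 1057353527399/2115001764843477520 ≈ 4.9993e-7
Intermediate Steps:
V = 1/7722362 ≈ 1.2949e-7
I = 1057353527399/352448601679 (I = 3 - 1/(-1630*(-4*(-2) + 20) + 1/7722362) = 3 - 1/(-1630*(8 + 20) + 1/7722362) = 3 - 1/(-1630*28 + 1/7722362) = 3 - 1/(-45640 + 1/7722362) = 3 - 1/(-352448601679/7722362) = 3 - 1*(-7722362/352448601679) = 3 + 7722362/352448601679 = 1057353527399/352448601679 ≈ 3.0000)
I/6000880 = (1057353527399/352448601679)/6000880 = (1057353527399/352448601679)*(1/6000880) = 1057353527399/2115001764843477520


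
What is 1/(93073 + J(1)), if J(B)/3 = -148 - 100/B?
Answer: 1/92329 ≈ 1.0831e-5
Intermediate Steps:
J(B) = -444 - 300/B (J(B) = 3*(-148 - 100/B) = -444 - 300/B)
1/(93073 + J(1)) = 1/(93073 + (-444 - 300/1)) = 1/(93073 + (-444 - 300*1)) = 1/(93073 + (-444 - 300)) = 1/(93073 - 744) = 1/92329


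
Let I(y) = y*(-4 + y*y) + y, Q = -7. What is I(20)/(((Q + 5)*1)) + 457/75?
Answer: -297293/75 ≈ -3963.9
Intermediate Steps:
I(y) = y + y*(-4 + y**2) (I(y) = y*(-4 + y**2) + y = y + y*(-4 + y**2))
I(20)/(((Q + 5)*1)) + 457/75 = (20*(-3 + 20**2))/(((-7 + 5)*1)) + 457/75 = (20*(-3 + 400))/((-2*1)) + 457*(1/75) = (20*397)/(-2) + 457/75 = 7940*(-1/2) + 457/75 = -3970 + 457/75 = -297293/75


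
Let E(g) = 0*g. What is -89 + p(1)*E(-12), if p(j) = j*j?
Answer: -89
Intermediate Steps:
p(j) = j²
E(g) = 0
-89 + p(1)*E(-12) = -89 + 1²*0 = -89 + 1*0 = -89 + 0 = -89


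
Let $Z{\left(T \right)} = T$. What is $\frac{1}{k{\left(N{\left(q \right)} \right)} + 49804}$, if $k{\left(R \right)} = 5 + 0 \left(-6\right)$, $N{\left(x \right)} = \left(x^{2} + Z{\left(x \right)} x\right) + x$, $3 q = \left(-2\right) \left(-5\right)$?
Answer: $\frac{1}{49809} \approx 2.0077 \cdot 10^{-5}$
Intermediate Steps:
$q = \frac{10}{3}$ ($q = \frac{\left(-2\right) \left(-5\right)}{3} = \frac{1}{3} \cdot 10 = \frac{10}{3} \approx 3.3333$)
$N{\left(x \right)} = x + 2 x^{2}$ ($N{\left(x \right)} = \left(x^{2} + x x\right) + x = \left(x^{2} + x^{2}\right) + x = 2 x^{2} + x = x + 2 x^{2}$)
$k{\left(R \right)} = 5$ ($k{\left(R \right)} = 5 + 0 = 5$)
$\frac{1}{k{\left(N{\left(q \right)} \right)} + 49804} = \frac{1}{5 + 49804} = \frac{1}{49809}$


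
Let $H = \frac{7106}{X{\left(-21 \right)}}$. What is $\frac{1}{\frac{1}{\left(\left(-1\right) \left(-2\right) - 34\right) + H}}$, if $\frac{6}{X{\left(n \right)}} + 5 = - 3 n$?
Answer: $\frac{205978}{3} \approx 68659.0$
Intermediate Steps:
$X{\left(n \right)} = \frac{6}{-5 - 3 n}$
$H = \frac{206074}{3}$ ($H = \frac{7106}{\left(-6\right) \frac{1}{5 + 3 \left(-21\right)}} = \frac{7106}{\left(-6\right) \frac{1}{5 - 63}} = \frac{7106}{\left(-6\right) \frac{1}{-58}} = \frac{7106}{\left(-6\right) \left(- \frac{1}{58}\right)} = \frac{7106}{\frac{3}{29}} = 7106 \cdot \frac{29}{3} = \frac{206074}{3} \approx 68691.0$)
$\frac{1}{\frac{1}{\left(\left(-1\right) \left(-2\right) - 34\right) + H}} = \frac{1}{\frac{1}{\left(\left(-1\right) \left(-2\right) - 34\right) + \frac{206074}{3}}} = \frac{1}{\frac{1}{\left(2 - 34\right) + \frac{206074}{3}}} = \frac{1}{\frac{1}{-32 + \frac{206074}{3}}} = \frac{1}{\frac{1}{\frac{205978}{3}}} = \frac{1}{\frac{3}{205978}} = \frac{205978}{3}$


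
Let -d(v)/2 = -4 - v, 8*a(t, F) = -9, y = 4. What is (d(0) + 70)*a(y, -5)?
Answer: -351/4 ≈ -87.750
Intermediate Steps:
a(t, F) = -9/8 (a(t, F) = (⅛)*(-9) = -9/8)
d(v) = 8 + 2*v (d(v) = -2*(-4 - v) = 8 + 2*v)
(d(0) + 70)*a(y, -5) = ((8 + 2*0) + 70)*(-9/8) = ((8 + 0) + 70)*(-9/8) = (8 + 70)*(-9/8) = 78*(-9/8) = -351/4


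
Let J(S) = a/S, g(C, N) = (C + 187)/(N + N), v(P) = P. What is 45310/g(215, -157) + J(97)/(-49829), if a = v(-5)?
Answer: -34383305054705/971516013 ≈ -35391.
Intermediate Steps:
g(C, N) = (187 + C)/(2*N) (g(C, N) = (187 + C)/((2*N)) = (187 + C)*(1/(2*N)) = (187 + C)/(2*N))
a = -5
J(S) = -5/S
45310/g(215, -157) + J(97)/(-49829) = 45310/(((½)*(187 + 215)/(-157))) - 5/97/(-49829) = 45310/(((½)*(-1/157)*402)) - 5*1/97*(-1/49829) = 45310/(-201/157) - 5/97*(-1/49829) = 45310*(-157/201) + 5/4833413 = -7113670/201 + 5/4833413 = -34383305054705/971516013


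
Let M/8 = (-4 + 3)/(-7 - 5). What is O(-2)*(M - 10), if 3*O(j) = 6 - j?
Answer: -224/9 ≈ -24.889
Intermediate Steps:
O(j) = 2 - j/3 (O(j) = (6 - j)/3 = 2 - j/3)
M = ⅔ (M = 8*((-4 + 3)/(-7 - 5)) = 8*(-1/(-12)) = 8*(-1*(-1/12)) = 8*(1/12) = ⅔ ≈ 0.66667)
O(-2)*(M - 10) = (2 - ⅓*(-2))*(⅔ - 10) = (2 + ⅔)*(-28/3) = (8/3)*(-28/3) = -224/9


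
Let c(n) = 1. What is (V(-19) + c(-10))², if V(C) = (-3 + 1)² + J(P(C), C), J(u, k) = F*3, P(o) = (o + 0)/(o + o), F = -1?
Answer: 4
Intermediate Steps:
P(o) = ½ (P(o) = o/((2*o)) = o*(1/(2*o)) = ½)
J(u, k) = -3 (J(u, k) = -1*3 = -3)
V(C) = 1 (V(C) = (-3 + 1)² - 3 = (-2)² - 3 = 4 - 3 = 1)
(V(-19) + c(-10))² = (1 + 1)² = 2² = 4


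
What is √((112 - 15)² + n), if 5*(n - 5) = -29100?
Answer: √3594 ≈ 59.950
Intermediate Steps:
n = -5815 (n = 5 + (⅕)*(-29100) = 5 - 5820 = -5815)
√((112 - 15)² + n) = √((112 - 15)² - 5815) = √(97² - 5815) = √(9409 - 5815) = √3594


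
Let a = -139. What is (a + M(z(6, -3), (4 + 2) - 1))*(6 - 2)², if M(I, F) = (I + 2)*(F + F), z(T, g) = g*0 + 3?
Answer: -1424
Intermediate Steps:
z(T, g) = 3 (z(T, g) = 0 + 3 = 3)
M(I, F) = 2*F*(2 + I) (M(I, F) = (2 + I)*(2*F) = 2*F*(2 + I))
(a + M(z(6, -3), (4 + 2) - 1))*(6 - 2)² = (-139 + 2*((4 + 2) - 1)*(2 + 3))*(6 - 2)² = (-139 + 2*(6 - 1)*5)*4² = (-139 + 2*5*5)*16 = (-139 + 50)*16 = -89*16 = -1424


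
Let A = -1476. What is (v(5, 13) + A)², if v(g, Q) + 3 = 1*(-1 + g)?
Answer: 2175625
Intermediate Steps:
v(g, Q) = -4 + g (v(g, Q) = -3 + 1*(-1 + g) = -3 + (-1 + g) = -4 + g)
(v(5, 13) + A)² = ((-4 + 5) - 1476)² = (1 - 1476)² = (-1475)² = 2175625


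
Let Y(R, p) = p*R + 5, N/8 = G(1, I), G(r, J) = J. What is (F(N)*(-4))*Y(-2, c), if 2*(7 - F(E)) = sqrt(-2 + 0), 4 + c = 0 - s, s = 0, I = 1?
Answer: -364 + 26*I*sqrt(2) ≈ -364.0 + 36.77*I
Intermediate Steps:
c = -4 (c = -4 + (0 - 1*0) = -4 + (0 + 0) = -4 + 0 = -4)
N = 8 (N = 8*1 = 8)
Y(R, p) = 5 + R*p (Y(R, p) = R*p + 5 = 5 + R*p)
F(E) = 7 - I*sqrt(2)/2 (F(E) = 7 - sqrt(-2 + 0)/2 = 7 - I*sqrt(2)/2)
(F(N)*(-4))*Y(-2, c) = ((7 - I*sqrt(2)/2)*(-4))*(5 - 2*(-4)) = (-28 + 2*I*sqrt(2))*(5 + 8) = (-28 + 2*I*sqrt(2))*13 = -364 + 26*I*sqrt(2)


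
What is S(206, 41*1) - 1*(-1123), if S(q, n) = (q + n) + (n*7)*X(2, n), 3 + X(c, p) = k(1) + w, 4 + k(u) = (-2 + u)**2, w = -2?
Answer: -926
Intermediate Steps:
k(u) = -4 + (-2 + u)**2
X(c, p) = -8 (X(c, p) = -3 + (1*(-4 + 1) - 2) = -3 + (1*(-3) - 2) = -3 + (-3 - 2) = -3 - 5 = -8)
S(q, n) = q - 55*n (S(q, n) = (q + n) + (n*7)*(-8) = (n + q) + (7*n)*(-8) = (n + q) - 56*n = q - 55*n)
S(206, 41*1) - 1*(-1123) = (206 - 2255) - 1*(-1123) = (206 - 55*41) + 1123 = (206 - 2255) + 1123 = -2049 + 1123 = -926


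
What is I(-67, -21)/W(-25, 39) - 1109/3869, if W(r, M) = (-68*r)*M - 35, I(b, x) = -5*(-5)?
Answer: -14678232/51275857 ≈ -0.28626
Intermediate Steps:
I(b, x) = 25
W(r, M) = -35 - 68*M*r (W(r, M) = -68*M*r - 35 = -35 - 68*M*r)
I(-67, -21)/W(-25, 39) - 1109/3869 = 25/(-35 - 68*39*(-25)) - 1109/3869 = 25/(-35 + 66300) - 1109*1/3869 = 25/66265 - 1109/3869 = 25*(1/66265) - 1109/3869 = 5/13253 - 1109/3869 = -14678232/51275857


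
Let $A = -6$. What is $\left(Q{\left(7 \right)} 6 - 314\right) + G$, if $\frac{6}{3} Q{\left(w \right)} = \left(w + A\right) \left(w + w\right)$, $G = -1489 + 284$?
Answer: $-1477$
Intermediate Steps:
$G = -1205$
$Q{\left(w \right)} = w \left(-6 + w\right)$ ($Q{\left(w \right)} = \frac{\left(w - 6\right) \left(w + w\right)}{2} = \frac{\left(-6 + w\right) 2 w}{2} = \frac{2 w \left(-6 + w\right)}{2} = w \left(-6 + w\right)$)
$\left(Q{\left(7 \right)} 6 - 314\right) + G = \left(7 \left(-6 + 7\right) 6 - 314\right) - 1205 = \left(7 \cdot 1 \cdot 6 - 314\right) - 1205 = \left(7 \cdot 6 - 314\right) - 1205 = \left(42 - 314\right) - 1205 = -272 - 1205 = -1477$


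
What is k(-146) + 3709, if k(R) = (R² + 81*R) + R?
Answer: 13053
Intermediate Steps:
k(R) = R² + 82*R
k(-146) + 3709 = -146*(82 - 146) + 3709 = -146*(-64) + 3709 = 9344 + 3709 = 13053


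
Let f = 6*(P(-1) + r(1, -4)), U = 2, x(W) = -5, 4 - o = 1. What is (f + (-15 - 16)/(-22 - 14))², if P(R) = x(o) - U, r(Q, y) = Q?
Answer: 1600225/1296 ≈ 1234.7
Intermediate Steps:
o = 3 (o = 4 - 1*1 = 4 - 1 = 3)
P(R) = -7 (P(R) = -5 - 1*2 = -5 - 2 = -7)
f = -36 (f = 6*(-7 + 1) = 6*(-6) = -36)
(f + (-15 - 16)/(-22 - 14))² = (-36 + (-15 - 16)/(-22 - 14))² = (-36 - 31/(-36))² = (-36 - 31*(-1/36))² = (-36 + 31/36)² = (-1265/36)² = 1600225/1296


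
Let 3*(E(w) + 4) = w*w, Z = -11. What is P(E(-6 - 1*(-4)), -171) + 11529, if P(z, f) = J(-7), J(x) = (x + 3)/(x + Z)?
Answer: 103763/9 ≈ 11529.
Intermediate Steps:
E(w) = -4 + w²/3 (E(w) = -4 + (w*w)/3 = -4 + w²/3)
J(x) = (3 + x)/(-11 + x) (J(x) = (x + 3)/(x - 11) = (3 + x)/(-11 + x))
P(z, f) = 2/9 (P(z, f) = (3 - 7)/(-11 - 7) = -4/(-18) = -1/18*(-4) = 2/9)
P(E(-6 - 1*(-4)), -171) + 11529 = 2/9 + 11529 = 103763/9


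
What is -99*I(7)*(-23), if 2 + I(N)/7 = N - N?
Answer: -31878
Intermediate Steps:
I(N) = -14 (I(N) = -14 + 7*(N - N) = -14 + 7*0 = -14 + 0 = -14)
-99*I(7)*(-23) = -99*(-14)*(-23) = 1386*(-23) = -31878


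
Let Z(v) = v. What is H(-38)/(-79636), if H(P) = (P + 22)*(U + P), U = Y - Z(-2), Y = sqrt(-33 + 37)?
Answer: -136/19909 ≈ -0.0068311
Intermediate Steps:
Y = 2 (Y = sqrt(4) = 2)
U = 4 (U = 2 - 1*(-2) = 2 + 2 = 4)
H(P) = (4 + P)*(22 + P) (H(P) = (P + 22)*(4 + P) = (22 + P)*(4 + P) = (4 + P)*(22 + P))
H(-38)/(-79636) = (88 + (-38)**2 + 26*(-38))/(-79636) = (88 + 1444 - 988)*(-1/79636) = 544*(-1/79636) = -136/19909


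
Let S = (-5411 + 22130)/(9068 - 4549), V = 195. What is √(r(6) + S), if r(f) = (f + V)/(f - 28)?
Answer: I*√53735528418/99418 ≈ 2.3317*I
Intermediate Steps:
S = 16719/4519 ≈ 3.6997
r(f) = (195 + f)/(-28 + f) (r(f) = (f + 195)/(f - 28) = (195 + f)/(-28 + f))
√(r(6) + S) = √((195 + 6)/(-28 + 6) + 16719/4519) = √(201/(-22) + 16719/4519) = √(-1/22*201 + 16719/4519) = √(-201/22 + 16719/4519) = √(-540501/99418) = I*√53735528418/99418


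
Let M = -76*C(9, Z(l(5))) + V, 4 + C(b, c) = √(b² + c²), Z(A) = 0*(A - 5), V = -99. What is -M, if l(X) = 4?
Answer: 479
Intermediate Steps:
Z(A) = 0 (Z(A) = 0*(-5 + A) = 0)
C(b, c) = -4 + √(b² + c²)
M = -479 (M = -76*(-4 + √(9² + 0²)) - 99 = -76*(-4 + √(81 + 0)) - 99 = -76*(-4 + √81) - 99 = -76*(-4 + 9) - 99 = -76*5 - 99 = -380 - 99 = -479)
-M = -1*(-479) = 479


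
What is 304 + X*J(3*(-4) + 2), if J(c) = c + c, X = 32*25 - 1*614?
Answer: -3416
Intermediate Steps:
X = 186 (X = 800 - 614 = 186)
J(c) = 2*c
304 + X*J(3*(-4) + 2) = 304 + 186*(2*(3*(-4) + 2)) = 304 + 186*(2*(-12 + 2)) = 304 + 186*(2*(-10)) = 304 + 186*(-20) = 304 - 3720 = -3416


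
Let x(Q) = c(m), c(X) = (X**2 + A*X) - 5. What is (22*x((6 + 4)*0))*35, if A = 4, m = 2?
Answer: 5390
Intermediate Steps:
c(X) = -5 + X**2 + 4*X (c(X) = (X**2 + 4*X) - 5 = -5 + X**2 + 4*X)
x(Q) = 7 (x(Q) = -5 + 2**2 + 4*2 = -5 + 4 + 8 = 7)
(22*x((6 + 4)*0))*35 = (22*7)*35 = 154*35 = 5390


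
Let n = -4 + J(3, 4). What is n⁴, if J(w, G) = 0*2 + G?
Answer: 0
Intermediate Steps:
J(w, G) = G (J(w, G) = 0 + G = G)
n = 0 (n = -4 + 4 = 0)
n⁴ = 0⁴ = 0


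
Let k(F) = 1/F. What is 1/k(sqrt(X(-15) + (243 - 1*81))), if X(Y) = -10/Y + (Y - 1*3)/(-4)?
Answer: sqrt(6018)/6 ≈ 12.929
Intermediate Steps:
X(Y) = 3/4 - 10/Y - Y/4 (X(Y) = -10/Y + (Y - 3)*(-1/4) = -10/Y + (-3 + Y)*(-1/4) = -10/Y + (3/4 - Y/4) = 3/4 - 10/Y - Y/4)
1/k(sqrt(X(-15) + (243 - 1*81))) = 1/(1/(sqrt((3/4 - 10/(-15) - 1/4*(-15)) + (243 - 1*81)))) = 1/(1/(sqrt((3/4 - 10*(-1/15) + 15/4) + (243 - 81)))) = 1/(1/(sqrt((3/4 + 2/3 + 15/4) + 162))) = 1/(1/(sqrt(31/6 + 162))) = 1/(1/(sqrt(1003/6))) = 1/(1/(sqrt(6018)/6)) = 1/(sqrt(6018)/1003) = sqrt(6018)/6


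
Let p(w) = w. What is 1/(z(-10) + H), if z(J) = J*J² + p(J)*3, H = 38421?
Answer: 1/37391 ≈ 2.6744e-5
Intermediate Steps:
z(J) = J³ + 3*J (z(J) = J*J² + J*3 = J³ + 3*J)
1/(z(-10) + H) = 1/(-10*(3 + (-10)²) + 38421) = 1/(-10*(3 + 100) + 38421) = 1/(-10*103 + 38421) = 1/(-1030 + 38421) = 1/37391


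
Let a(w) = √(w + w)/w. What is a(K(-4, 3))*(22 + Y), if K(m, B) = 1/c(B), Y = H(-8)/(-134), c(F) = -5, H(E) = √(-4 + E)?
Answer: I*√10*(-1474 + I*√3)/67 ≈ -0.08175 - 69.57*I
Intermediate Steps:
Y = -I*√3/67 (Y = √(-4 - 8)/(-134) = √(-12)*(-1/134) = (2*I*√3)*(-1/134) = -I*√3/67 ≈ -0.025852*I)
K(m, B) = -⅕ (K(m, B) = 1/(-5) = -⅕)
a(w) = √2/√w (a(w) = √(2*w)/w = (√2*√w)/w = √2/√w)
a(K(-4, 3))*(22 + Y) = (√2/√(-⅕))*(22 - I*√3/67) = (√2*(-I*√5))*(22 - I*√3/67) = (-I*√10)*(22 - I*√3/67) = -I*√10*(22 - I*√3/67)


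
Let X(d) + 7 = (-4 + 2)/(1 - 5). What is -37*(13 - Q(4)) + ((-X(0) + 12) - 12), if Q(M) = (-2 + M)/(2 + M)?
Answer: -2773/6 ≈ -462.17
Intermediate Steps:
X(d) = -13/2 (X(d) = -7 + (-4 + 2)/(1 - 5) = -7 - 2/(-4) = -7 - 2*(-¼) = -7 + ½ = -13/2)
Q(M) = (-2 + M)/(2 + M)
-37*(13 - Q(4)) + ((-X(0) + 12) - 12) = -37*(13 - (-2 + 4)/(2 + 4)) + ((-1*(-13/2) + 12) - 12) = -37*(13 - 2/6) + ((13/2 + 12) - 12) = -37*(13 - 2/6) + (37/2 - 12) = -37*(13 - 1*⅓) + 13/2 = -37*(13 - ⅓) + 13/2 = -37*38/3 + 13/2 = -1406/3 + 13/2 = -2773/6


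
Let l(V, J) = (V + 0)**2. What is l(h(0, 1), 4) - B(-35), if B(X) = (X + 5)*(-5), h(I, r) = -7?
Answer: -101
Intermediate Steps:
B(X) = -25 - 5*X (B(X) = (5 + X)*(-5) = -25 - 5*X)
l(V, J) = V**2
l(h(0, 1), 4) - B(-35) = (-7)**2 - (-25 - 5*(-35)) = 49 - (-25 + 175) = 49 - 1*150 = 49 - 150 = -101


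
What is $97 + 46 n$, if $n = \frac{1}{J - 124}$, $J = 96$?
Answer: $\frac{1335}{14} \approx 95.357$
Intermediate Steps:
$n = - \frac{1}{28}$ ($n = \frac{1}{96 - 124} = \frac{1}{-28} = - \frac{1}{28} \approx -0.035714$)
$97 + 46 n = 97 + 46 \left(- \frac{1}{28}\right) = 97 - \frac{23}{14} = \frac{1335}{14}$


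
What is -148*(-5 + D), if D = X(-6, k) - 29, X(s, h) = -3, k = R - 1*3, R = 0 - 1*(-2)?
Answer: 5476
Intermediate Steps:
R = 2 (R = 0 + 2 = 2)
k = -1 (k = 2 - 1*3 = 2 - 3 = -1)
D = -32 (D = -3 - 29 = -32)
-148*(-5 + D) = -148*(-5 - 32) = -148*(-37) = 5476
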